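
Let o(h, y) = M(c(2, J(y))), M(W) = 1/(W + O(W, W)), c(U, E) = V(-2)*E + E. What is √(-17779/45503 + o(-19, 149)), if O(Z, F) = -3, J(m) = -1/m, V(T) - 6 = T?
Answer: I*√76181769425145/10283678 ≈ 0.84874*I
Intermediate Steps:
V(T) = 6 + T
c(U, E) = 5*E (c(U, E) = (6 - 2)*E + E = 4*E + E = 5*E)
M(W) = 1/(-3 + W) (M(W) = 1/(W - 3) = 1/(-3 + W))
o(h, y) = 1/(-3 - 5/y) (o(h, y) = 1/(-3 + 5*(-1/y)) = 1/(-3 - 5/y))
√(-17779/45503 + o(-19, 149)) = √(-17779/45503 + 149/(-5 - 3*149)) = √(-17779*1/45503 + 149/(-5 - 447)) = √(-17779/45503 + 149/(-452)) = √(-17779/45503 + 149*(-1/452)) = √(-17779/45503 - 149/452) = √(-14816055/20567356) = I*√76181769425145/10283678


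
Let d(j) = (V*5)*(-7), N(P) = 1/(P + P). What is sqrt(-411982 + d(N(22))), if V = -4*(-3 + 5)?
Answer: I*sqrt(411702) ≈ 641.64*I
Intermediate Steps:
N(P) = 1/(2*P)
V = -8 (V = -4*2 = -8)
d(j) = 280 (d(j) = -8*5*(-7) = -40*(-7) = 280)
sqrt(-411982 + d(N(22))) = sqrt(-411982 + 280) = sqrt(-411702) = I*sqrt(411702)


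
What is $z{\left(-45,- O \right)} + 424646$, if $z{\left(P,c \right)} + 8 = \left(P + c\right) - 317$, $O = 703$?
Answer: $423573$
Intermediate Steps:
$z{\left(P,c \right)} = -325 + P + c$ ($z{\left(P,c \right)} = -8 - \left(317 - P - c\right) = -8 + \left(-317 + P + c\right) = -325 + P + c$)
$z{\left(-45,- O \right)} + 424646 = \left(-325 - 45 - 703\right) + 424646 = -1073 + 424646 = 423573$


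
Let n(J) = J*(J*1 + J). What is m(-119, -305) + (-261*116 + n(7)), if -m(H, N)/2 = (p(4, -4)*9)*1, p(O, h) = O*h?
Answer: -29890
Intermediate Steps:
m(H, N) = 288 (m(H, N) = -2*(4*(-4))*9 = -2*(-16*9) = -(-288) = -2*(-144) = 288)
n(J) = 2*J² (n(J) = J*(J + J) = J*(2*J) = 2*J²)
m(-119, -305) + (-261*116 + n(7)) = 288 + (-261*116 + 2*7²) = 288 + (-30276 + 2*49) = 288 + (-30276 + 98) = 288 - 30178 = -29890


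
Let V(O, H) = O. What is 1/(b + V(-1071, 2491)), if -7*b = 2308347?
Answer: -7/2315844 ≈ -3.0227e-6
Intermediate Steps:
b = -2308347/7 (b = -1/7*2308347 = -2308347/7 ≈ -3.2976e+5)
1/(b + V(-1071, 2491)) = 1/(-2308347/7 - 1071) = 1/(-2315844/7) = -7/2315844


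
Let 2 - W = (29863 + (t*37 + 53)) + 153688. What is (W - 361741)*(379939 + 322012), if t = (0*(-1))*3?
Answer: -382804064193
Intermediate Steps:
t = 0 (t = 0*3 = 0)
W = -183602 (W = 2 - ((29863 + (0*37 + 53)) + 153688) = 2 - ((29863 + (0 + 53)) + 153688) = 2 - ((29863 + 53) + 153688) = 2 - (29916 + 153688) = 2 - 1*183604 = 2 - 183604 = -183602)
(W - 361741)*(379939 + 322012) = (-183602 - 361741)*(379939 + 322012) = -545343*701951 = -382804064193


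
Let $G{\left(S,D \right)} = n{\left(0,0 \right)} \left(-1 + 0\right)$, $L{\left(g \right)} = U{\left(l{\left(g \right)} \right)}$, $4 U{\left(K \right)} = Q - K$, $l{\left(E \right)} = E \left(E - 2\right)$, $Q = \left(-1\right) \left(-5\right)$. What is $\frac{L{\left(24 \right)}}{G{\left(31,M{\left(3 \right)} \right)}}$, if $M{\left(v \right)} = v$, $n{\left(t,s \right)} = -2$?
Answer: $- \frac{523}{8} \approx -65.375$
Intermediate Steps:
$Q = 5$
$l{\left(E \right)} = E \left(-2 + E\right)$
$U{\left(K \right)} = \frac{5}{4} - \frac{K}{4}$ ($U{\left(K \right)} = \frac{5 - K}{4} = \frac{5}{4} - \frac{K}{4}$)
$L{\left(g \right)} = \frac{5}{4} - \frac{g \left(-2 + g\right)}{4}$
$G{\left(S,D \right)} = 2$ ($G{\left(S,D \right)} = - 2 \left(-1 + 0\right) = \left(-2\right) \left(-1\right) = 2$)
$\frac{L{\left(24 \right)}}{G{\left(31,M{\left(3 \right)} \right)}} = \frac{\frac{5}{4} - 6 \left(-2 + 24\right)}{2} = \left(\frac{5}{4} - 6 \cdot 22\right) \frac{1}{2} = \left(\frac{5}{4} - 132\right) \frac{1}{2} = \left(- \frac{523}{4}\right) \frac{1}{2} = - \frac{523}{8}$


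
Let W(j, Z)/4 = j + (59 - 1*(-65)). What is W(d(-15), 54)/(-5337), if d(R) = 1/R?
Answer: -7436/80055 ≈ -0.092886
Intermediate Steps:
W(j, Z) = 496 + 4*j (W(j, Z) = 4*(j + (59 - 1*(-65))) = 4*(j + (59 + 65)) = 4*(j + 124) = 4*(124 + j) = 496 + 4*j)
W(d(-15), 54)/(-5337) = (496 + 4/(-15))/(-5337) = (496 + 4*(-1/15))*(-1/5337) = (496 - 4/15)*(-1/5337) = (7436/15)*(-1/5337) = -7436/80055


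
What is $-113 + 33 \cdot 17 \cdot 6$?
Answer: $3253$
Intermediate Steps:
$-113 + 33 \cdot 17 \cdot 6 = -113 + 33 \cdot 102 = -113 + 3366 = 3253$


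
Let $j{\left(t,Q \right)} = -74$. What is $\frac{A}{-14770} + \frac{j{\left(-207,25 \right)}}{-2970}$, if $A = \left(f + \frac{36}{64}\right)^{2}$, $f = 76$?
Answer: $- \frac{59672191}{160427520} \approx -0.37196$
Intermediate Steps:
$A = \frac{1500625}{256}$ ($A = \left(76 + \frac{36}{64}\right)^{2} = \left(76 + 36 \cdot \frac{1}{64}\right)^{2} = \left(76 + \frac{9}{16}\right)^{2} = \left(\frac{1225}{16}\right)^{2} = \frac{1500625}{256} \approx 5861.8$)
$\frac{A}{-14770} + \frac{j{\left(-207,25 \right)}}{-2970} = \frac{1500625}{256 \left(-14770\right)} - \frac{74}{-2970} = \frac{1500625}{256} \left(- \frac{1}{14770}\right) - - \frac{37}{1485} = - \frac{42875}{108032} + \frac{37}{1485} = - \frac{59672191}{160427520}$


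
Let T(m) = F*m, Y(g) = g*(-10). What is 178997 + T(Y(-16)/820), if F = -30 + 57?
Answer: 7339093/41 ≈ 1.7900e+5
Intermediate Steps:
F = 27
Y(g) = -10*g
T(m) = 27*m
178997 + T(Y(-16)/820) = 178997 + 27*(-10*(-16)/820) = 178997 + 27*(160*(1/820)) = 178997 + 27*(8/41) = 178997 + 216/41 = 7339093/41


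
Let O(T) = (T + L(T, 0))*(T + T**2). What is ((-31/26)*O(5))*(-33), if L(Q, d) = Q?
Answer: 153450/13 ≈ 11804.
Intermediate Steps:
O(T) = 2*T*(T + T**2) (O(T) = (T + T)*(T + T**2) = (2*T)*(T + T**2) = 2*T*(T + T**2))
((-31/26)*O(5))*(-33) = ((-31/26)*(2*5**2*(1 + 5)))*(-33) = ((-31*1/26)*(2*25*6))*(-33) = -31/26*300*(-33) = -4650/13*(-33) = 153450/13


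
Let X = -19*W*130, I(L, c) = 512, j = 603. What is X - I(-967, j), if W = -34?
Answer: 83468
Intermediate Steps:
X = 83980 (X = -19*(-34)*130 = 646*130 = 83980)
X - I(-967, j) = 83980 - 1*512 = 83980 - 512 = 83468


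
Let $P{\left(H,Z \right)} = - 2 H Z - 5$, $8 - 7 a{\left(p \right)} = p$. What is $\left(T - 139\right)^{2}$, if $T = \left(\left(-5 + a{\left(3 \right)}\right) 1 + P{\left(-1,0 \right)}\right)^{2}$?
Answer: $\frac{6687396}{2401} \approx 2785.3$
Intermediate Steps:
$a{\left(p \right)} = \frac{8}{7} - \frac{p}{7}$
$P{\left(H,Z \right)} = -5 - 2 H Z$ ($P{\left(H,Z \right)} = - 2 H Z - 5 = -5 - 2 H Z$)
$T = \frac{4225}{49}$ ($T = \left(\left(-5 + \left(\frac{8}{7} - \frac{3}{7}\right)\right) 1 - \left(5 - 0\right)\right)^{2} = \left(\left(-5 + \left(\frac{8}{7} - \frac{3}{7}\right)\right) 1 + \left(-5 + 0\right)\right)^{2} = \left(\left(-5 + \frac{5}{7}\right) 1 - 5\right)^{2} = \left(\left(- \frac{30}{7}\right) 1 - 5\right)^{2} = \left(- \frac{30}{7} - 5\right)^{2} = \left(- \frac{65}{7}\right)^{2} = \frac{4225}{49} \approx 86.224$)
$\left(T - 139\right)^{2} = \left(\frac{4225}{49} - 139\right)^{2} = \left(- \frac{2586}{49}\right)^{2} = \frac{6687396}{2401}$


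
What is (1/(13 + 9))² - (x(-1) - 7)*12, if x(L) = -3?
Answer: 58081/484 ≈ 120.00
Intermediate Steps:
(1/(13 + 9))² - (x(-1) - 7)*12 = (1/(13 + 9))² - (-3 - 7)*12 = (1/22)² - (-10)*12 = (1/22)² - 1*(-120) = 1/484 + 120 = 58081/484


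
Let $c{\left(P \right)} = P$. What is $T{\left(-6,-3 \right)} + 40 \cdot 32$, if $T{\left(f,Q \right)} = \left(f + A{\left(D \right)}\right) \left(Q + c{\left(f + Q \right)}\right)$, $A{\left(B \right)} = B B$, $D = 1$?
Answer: $1340$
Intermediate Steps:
$A{\left(B \right)} = B^{2}$
$T{\left(f,Q \right)} = \left(1 + f\right) \left(f + 2 Q\right)$ ($T{\left(f,Q \right)} = \left(f + 1^{2}\right) \left(Q + \left(f + Q\right)\right) = \left(f + 1\right) \left(Q + \left(Q + f\right)\right) = \left(1 + f\right) \left(f + 2 Q\right)$)
$T{\left(-6,-3 \right)} + 40 \cdot 32 = \left(-6 + 2 \left(-3\right) - -18 - 6 \left(-3 - 6\right)\right) + 40 \cdot 32 = \left(-6 - 6 + 18 - -54\right) + 1280 = \left(-6 - 6 + 18 + 54\right) + 1280 = 60 + 1280 = 1340$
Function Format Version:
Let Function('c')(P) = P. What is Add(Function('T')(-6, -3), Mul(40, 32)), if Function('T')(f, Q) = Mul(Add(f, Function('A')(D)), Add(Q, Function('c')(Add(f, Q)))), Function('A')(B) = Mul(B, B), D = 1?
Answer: 1340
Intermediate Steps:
Function('A')(B) = Pow(B, 2)
Function('T')(f, Q) = Mul(Add(1, f), Add(f, Mul(2, Q))) (Function('T')(f, Q) = Mul(Add(f, Pow(1, 2)), Add(Q, Add(f, Q))) = Mul(Add(f, 1), Add(Q, Add(Q, f))) = Mul(Add(1, f), Add(f, Mul(2, Q))))
Add(Function('T')(-6, -3), Mul(40, 32)) = Add(Add(-6, Mul(2, -3), Mul(-3, -6), Mul(-6, Add(-3, -6))), Mul(40, 32)) = Add(Add(-6, -6, 18, Mul(-6, -9)), 1280) = Add(Add(-6, -6, 18, 54), 1280) = Add(60, 1280) = 1340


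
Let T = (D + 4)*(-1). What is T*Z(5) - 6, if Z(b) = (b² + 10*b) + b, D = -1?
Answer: -246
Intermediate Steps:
Z(b) = b² + 11*b
T = -3 (T = (-1 + 4)*(-1) = 3*(-1) = -3)
T*Z(5) - 6 = -15*(11 + 5) - 6 = -15*16 - 6 = -3*80 - 6 = -240 - 6 = -246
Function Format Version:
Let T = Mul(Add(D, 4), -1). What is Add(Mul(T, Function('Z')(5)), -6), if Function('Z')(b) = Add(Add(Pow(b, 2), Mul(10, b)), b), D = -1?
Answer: -246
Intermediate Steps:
Function('Z')(b) = Add(Pow(b, 2), Mul(11, b))
T = -3 (T = Mul(Add(-1, 4), -1) = Mul(3, -1) = -3)
Add(Mul(T, Function('Z')(5)), -6) = Add(Mul(-3, Mul(5, Add(11, 5))), -6) = Add(Mul(-3, Mul(5, 16)), -6) = Add(Mul(-3, 80), -6) = Add(-240, -6) = -246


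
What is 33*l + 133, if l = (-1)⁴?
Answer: 166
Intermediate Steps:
l = 1
33*l + 133 = 33*1 + 133 = 33 + 133 = 166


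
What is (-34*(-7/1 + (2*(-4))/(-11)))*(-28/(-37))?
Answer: 65688/407 ≈ 161.40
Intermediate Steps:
(-34*(-7/1 + (2*(-4))/(-11)))*(-28/(-37)) = (-34*(-7*1 - 8*(-1/11)))*(-28*(-1/37)) = -34*(-7 + 8/11)*(28/37) = -34*(-69/11)*(28/37) = (2346/11)*(28/37) = 65688/407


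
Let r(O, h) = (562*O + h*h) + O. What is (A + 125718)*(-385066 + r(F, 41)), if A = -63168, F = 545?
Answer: -4788202500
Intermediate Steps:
r(O, h) = h² + 563*O (r(O, h) = (562*O + h²) + O = (h² + 562*O) + O = h² + 563*O)
(A + 125718)*(-385066 + r(F, 41)) = (-63168 + 125718)*(-385066 + (41² + 563*545)) = 62550*(-385066 + (1681 + 306835)) = 62550*(-385066 + 308516) = 62550*(-76550) = -4788202500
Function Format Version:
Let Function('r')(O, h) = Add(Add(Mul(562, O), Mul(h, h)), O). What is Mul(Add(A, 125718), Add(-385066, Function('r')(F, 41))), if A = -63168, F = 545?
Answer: -4788202500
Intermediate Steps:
Function('r')(O, h) = Add(Pow(h, 2), Mul(563, O)) (Function('r')(O, h) = Add(Add(Mul(562, O), Pow(h, 2)), O) = Add(Add(Pow(h, 2), Mul(562, O)), O) = Add(Pow(h, 2), Mul(563, O)))
Mul(Add(A, 125718), Add(-385066, Function('r')(F, 41))) = Mul(Add(-63168, 125718), Add(-385066, Add(Pow(41, 2), Mul(563, 545)))) = Mul(62550, Add(-385066, Add(1681, 306835))) = Mul(62550, Add(-385066, 308516)) = Mul(62550, -76550) = -4788202500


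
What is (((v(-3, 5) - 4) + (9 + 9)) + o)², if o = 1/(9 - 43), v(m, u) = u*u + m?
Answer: 1495729/1156 ≈ 1293.9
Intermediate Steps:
v(m, u) = m + u² (v(m, u) = u² + m = m + u²)
o = -1/34 (o = 1/(-34) = -1/34 ≈ -0.029412)
(((v(-3, 5) - 4) + (9 + 9)) + o)² = ((((-3 + 5²) - 4) + (9 + 9)) - 1/34)² = ((((-3 + 25) - 4) + 18) - 1/34)² = (((22 - 4) + 18) - 1/34)² = ((18 + 18) - 1/34)² = (36 - 1/34)² = (1223/34)² = 1495729/1156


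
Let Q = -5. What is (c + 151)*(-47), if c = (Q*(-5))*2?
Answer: -9447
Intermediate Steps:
c = 50 (c = -5*(-5)*2 = 25*2 = 50)
(c + 151)*(-47) = (50 + 151)*(-47) = 201*(-47) = -9447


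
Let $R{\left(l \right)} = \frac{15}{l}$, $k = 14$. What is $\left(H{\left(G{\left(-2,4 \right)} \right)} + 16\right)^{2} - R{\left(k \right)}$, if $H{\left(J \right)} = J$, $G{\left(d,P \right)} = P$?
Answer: $\frac{5585}{14} \approx 398.93$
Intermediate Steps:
$\left(H{\left(G{\left(-2,4 \right)} \right)} + 16\right)^{2} - R{\left(k \right)} = \left(4 + 16\right)^{2} - \frac{15}{14} = 20^{2} - 15 \cdot \frac{1}{14} = 400 - \frac{15}{14} = \frac{5585}{14}$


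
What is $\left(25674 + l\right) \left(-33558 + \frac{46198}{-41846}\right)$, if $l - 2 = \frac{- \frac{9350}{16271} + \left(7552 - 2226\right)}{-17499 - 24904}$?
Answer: $- \frac{12438567971763327281936}{14435598153599} \approx -8.6166 \cdot 10^{8}$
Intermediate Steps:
$l = \frac{1293228430}{689939213}$ ($l = 2 + \frac{- \frac{9350}{16271} + \left(7552 - 2226\right)}{-17499 - 24904} = 2 + \frac{\left(-9350\right) \frac{1}{16271} + \left(7552 - 2226\right)}{-42403} = 2 + \left(- \frac{9350}{16271} + 5326\right) \left(- \frac{1}{42403}\right) = 2 + \frac{86649996}{16271} \left(- \frac{1}{42403}\right) = 2 - \frac{86649996}{689939213} = \frac{1293228430}{689939213} \approx 1.8744$)
$\left(25674 + l\right) \left(-33558 + \frac{46198}{-41846}\right) = \left(25674 + \frac{1293228430}{689939213}\right) \left(-33558 + \frac{46198}{-41846}\right) = \frac{17714792582992 \left(-33558 + 46198 \left(- \frac{1}{41846}\right)\right)}{689939213} = \frac{17714792582992 \left(-33558 - \frac{23099}{20923}\right)}{689939213} = \frac{17714792582992}{689939213} \left(- \frac{702157133}{20923}\right) = - \frac{12438567971763327281936}{14435598153599}$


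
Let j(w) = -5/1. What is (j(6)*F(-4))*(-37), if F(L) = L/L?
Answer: 185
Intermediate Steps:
j(w) = -5 (j(w) = -5*1 = -5)
F(L) = 1
(j(6)*F(-4))*(-37) = -5*1*(-37) = -5*(-37) = 185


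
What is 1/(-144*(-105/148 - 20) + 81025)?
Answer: 37/3108265 ≈ 1.1904e-5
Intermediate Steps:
1/(-144*(-105/148 - 20) + 81025) = 1/(-144*(-3065/148) + 81025) = 1/(110340/37 + 81025) = 1/(3108265/37) = 37/3108265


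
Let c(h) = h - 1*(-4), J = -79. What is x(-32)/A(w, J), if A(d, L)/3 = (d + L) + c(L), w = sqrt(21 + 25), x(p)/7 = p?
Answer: 17248/35505 + 112*sqrt(46)/35505 ≈ 0.50719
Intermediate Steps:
c(h) = 4 + h (c(h) = h + 4 = 4 + h)
x(p) = 7*p
w = sqrt(46) ≈ 6.7823
A(d, L) = 12 + 3*d + 6*L (A(d, L) = 3*((d + L) + (4 + L)) = 3*((L + d) + (4 + L)) = 3*(4 + d + 2*L) = 12 + 3*d + 6*L)
x(-32)/A(w, J) = (7*(-32))/(12 + 3*sqrt(46) + 6*(-79)) = -224/(12 + 3*sqrt(46) - 474) = -224/(-462 + 3*sqrt(46))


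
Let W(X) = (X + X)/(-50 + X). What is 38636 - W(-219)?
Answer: 10392646/269 ≈ 38634.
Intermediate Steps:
W(X) = 2*X/(-50 + X) (W(X) = (2*X)/(-50 + X) = 2*X/(-50 + X))
38636 - W(-219) = 38636 - 2*(-219)/(-50 - 219) = 38636 - 2*(-219)/(-269) = 38636 - 2*(-219)*(-1)/269 = 38636 - 1*438/269 = 38636 - 438/269 = 10392646/269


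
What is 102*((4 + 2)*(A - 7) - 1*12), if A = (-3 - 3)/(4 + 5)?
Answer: -5916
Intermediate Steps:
A = -⅔ (A = -6/9 = -6*⅑ = -⅔ ≈ -0.66667)
102*((4 + 2)*(A - 7) - 1*12) = 102*((4 + 2)*(-⅔ - 7) - 1*12) = 102*(6*(-23/3) - 12) = 102*(-46 - 12) = 102*(-58) = -5916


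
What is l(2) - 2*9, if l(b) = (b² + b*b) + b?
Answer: -8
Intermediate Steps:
l(b) = b + 2*b² (l(b) = (b² + b²) + b = 2*b² + b = b + 2*b²)
l(2) - 2*9 = 2*(1 + 2*2) - 2*9 = 2*(1 + 4) - 18 = 2*5 - 18 = 10 - 18 = -8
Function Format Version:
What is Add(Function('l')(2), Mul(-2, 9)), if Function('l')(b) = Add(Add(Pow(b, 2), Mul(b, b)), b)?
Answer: -8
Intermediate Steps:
Function('l')(b) = Add(b, Mul(2, Pow(b, 2))) (Function('l')(b) = Add(Add(Pow(b, 2), Pow(b, 2)), b) = Add(Mul(2, Pow(b, 2)), b) = Add(b, Mul(2, Pow(b, 2))))
Add(Function('l')(2), Mul(-2, 9)) = Add(Mul(2, Add(1, Mul(2, 2))), Mul(-2, 9)) = Add(Mul(2, Add(1, 4)), -18) = Add(Mul(2, 5), -18) = Add(10, -18) = -8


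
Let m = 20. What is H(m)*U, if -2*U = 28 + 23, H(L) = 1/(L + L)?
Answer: -51/80 ≈ -0.63750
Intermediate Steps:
H(L) = 1/(2*L)
U = -51/2 (U = -(28 + 23)/2 = -½*51 = -51/2 ≈ -25.500)
H(m)*U = ((½)/20)*(-51/2) = ((½)*(1/20))*(-51/2) = (1/40)*(-51/2) = -51/80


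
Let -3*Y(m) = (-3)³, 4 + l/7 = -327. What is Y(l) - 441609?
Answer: -441600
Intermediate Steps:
l = -2317 (l = -28 + 7*(-327) = -28 - 2289 = -2317)
Y(m) = 9 (Y(m) = -⅓*(-3)³ = -⅓*(-27) = 9)
Y(l) - 441609 = 9 - 441609 = -441600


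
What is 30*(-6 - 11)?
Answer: -510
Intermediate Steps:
30*(-6 - 11) = 30*(-17) = -510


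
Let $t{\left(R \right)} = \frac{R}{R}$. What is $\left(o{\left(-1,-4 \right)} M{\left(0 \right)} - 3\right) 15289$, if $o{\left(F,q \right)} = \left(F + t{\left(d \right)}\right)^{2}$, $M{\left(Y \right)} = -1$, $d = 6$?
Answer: $-45867$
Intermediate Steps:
$t{\left(R \right)} = 1$
$o{\left(F,q \right)} = \left(1 + F\right)^{2}$ ($o{\left(F,q \right)} = \left(F + 1\right)^{2} = \left(1 + F\right)^{2}$)
$\left(o{\left(-1,-4 \right)} M{\left(0 \right)} - 3\right) 15289 = \left(\left(1 - 1\right)^{2} \left(-1\right) - 3\right) 15289 = \left(0^{2} \left(-1\right) - 3\right) 15289 = \left(0 \left(-1\right) - 3\right) 15289 = \left(0 - 3\right) 15289 = \left(-3\right) 15289 = -45867$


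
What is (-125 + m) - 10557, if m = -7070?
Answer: -17752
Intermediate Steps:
(-125 + m) - 10557 = (-125 - 7070) - 10557 = -7195 - 10557 = -17752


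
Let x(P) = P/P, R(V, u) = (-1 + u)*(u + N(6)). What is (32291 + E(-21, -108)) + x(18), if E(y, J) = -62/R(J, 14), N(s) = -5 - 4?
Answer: 2098918/65 ≈ 32291.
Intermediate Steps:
N(s) = -9
R(V, u) = (-1 + u)*(-9 + u) (R(V, u) = (-1 + u)*(u - 9) = (-1 + u)*(-9 + u))
E(y, J) = -62/65 (E(y, J) = -62/(9 + 14² - 10*14) = -62/(9 + 196 - 140) = -62/65)
x(P) = 1
(32291 + E(-21, -108)) + x(18) = (32291 - 62/65) + 1 = 2098853/65 + 1 = 2098918/65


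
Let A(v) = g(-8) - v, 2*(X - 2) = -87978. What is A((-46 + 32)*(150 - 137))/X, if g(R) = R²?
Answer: -246/43987 ≈ -0.0055926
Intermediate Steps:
X = -43987 (X = 2 + (½)*(-87978) = 2 - 43989 = -43987)
A(v) = 64 - v (A(v) = (-8)² - v = 64 - v)
A((-46 + 32)*(150 - 137))/X = (64 - (-46 + 32)*(150 - 137))/(-43987) = (64 - (-14)*13)*(-1/43987) = (64 - 1*(-182))*(-1/43987) = (64 + 182)*(-1/43987) = 246*(-1/43987) = -246/43987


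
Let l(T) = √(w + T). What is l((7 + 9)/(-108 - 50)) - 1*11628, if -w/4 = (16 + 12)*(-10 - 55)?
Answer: -11628 + 2*√11358462/79 ≈ -11543.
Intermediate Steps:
w = 7280 (w = -4*(16 + 12)*(-10 - 55) = -112*(-65) = -4*(-1820) = 7280)
l(T) = √(7280 + T)
l((7 + 9)/(-108 - 50)) - 1*11628 = √(7280 + (7 + 9)/(-108 - 50)) - 1*11628 = √(7280 + 16/(-158)) - 11628 = √(7280 + 16*(-1/158)) - 11628 = √(7280 - 8/79) - 11628 = √(575112/79) - 11628 = 2*√11358462/79 - 11628 = -11628 + 2*√11358462/79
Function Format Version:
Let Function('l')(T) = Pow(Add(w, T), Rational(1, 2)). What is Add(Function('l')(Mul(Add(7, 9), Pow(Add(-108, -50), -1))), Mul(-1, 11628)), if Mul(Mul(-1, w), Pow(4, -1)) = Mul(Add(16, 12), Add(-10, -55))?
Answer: Add(-11628, Mul(Rational(2, 79), Pow(11358462, Rational(1, 2)))) ≈ -11543.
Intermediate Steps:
w = 7280 (w = Mul(-4, Mul(Add(16, 12), Add(-10, -55))) = Mul(-4, Mul(28, -65)) = Mul(-4, -1820) = 7280)
Function('l')(T) = Pow(Add(7280, T), Rational(1, 2))
Add(Function('l')(Mul(Add(7, 9), Pow(Add(-108, -50), -1))), Mul(-1, 11628)) = Add(Pow(Add(7280, Mul(Add(7, 9), Pow(Add(-108, -50), -1))), Rational(1, 2)), Mul(-1, 11628)) = Add(Pow(Add(7280, Mul(16, Pow(-158, -1))), Rational(1, 2)), -11628) = Add(Pow(Add(7280, Mul(16, Rational(-1, 158))), Rational(1, 2)), -11628) = Add(Pow(Add(7280, Rational(-8, 79)), Rational(1, 2)), -11628) = Add(Pow(Rational(575112, 79), Rational(1, 2)), -11628) = Add(Mul(Rational(2, 79), Pow(11358462, Rational(1, 2))), -11628) = Add(-11628, Mul(Rational(2, 79), Pow(11358462, Rational(1, 2))))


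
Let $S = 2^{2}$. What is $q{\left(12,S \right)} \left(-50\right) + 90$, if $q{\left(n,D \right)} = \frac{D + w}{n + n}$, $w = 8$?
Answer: $65$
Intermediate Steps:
$S = 4$
$q{\left(n,D \right)} = \frac{8 + D}{2 n}$ ($q{\left(n,D \right)} = \frac{D + 8}{n + n} = \frac{8 + D}{2 n}$)
$q{\left(12,S \right)} \left(-50\right) + 90 = \frac{8 + 4}{2 \cdot 12} \left(-50\right) + 90 = \frac{1}{2} \cdot \frac{1}{12} \cdot 12 \left(-50\right) + 90 = \frac{1}{2} \left(-50\right) + 90 = -25 + 90 = 65$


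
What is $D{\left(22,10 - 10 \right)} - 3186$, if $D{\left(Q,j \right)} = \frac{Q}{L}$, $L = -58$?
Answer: $- \frac{92405}{29} \approx -3186.4$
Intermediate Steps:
$D{\left(Q,j \right)} = - \frac{Q}{58}$ ($D{\left(Q,j \right)} = \frac{Q}{-58} = Q \left(- \frac{1}{58}\right) = - \frac{Q}{58}$)
$D{\left(22,10 - 10 \right)} - 3186 = \left(- \frac{1}{58}\right) 22 - 3186 = - \frac{11}{29} - 3186 = - \frac{92405}{29}$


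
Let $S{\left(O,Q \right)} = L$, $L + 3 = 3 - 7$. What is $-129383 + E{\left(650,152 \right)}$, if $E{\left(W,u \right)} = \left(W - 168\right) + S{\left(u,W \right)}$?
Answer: $-128908$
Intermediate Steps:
$L = -7$ ($L = -3 + \left(3 - 7\right) = -3 - 4 = -7$)
$S{\left(O,Q \right)} = -7$
$E{\left(W,u \right)} = -175 + W$ ($E{\left(W,u \right)} = \left(W - 168\right) - 7 = \left(-168 + W\right) - 7 = -175 + W$)
$-129383 + E{\left(650,152 \right)} = -129383 + \left(-175 + 650\right) = -129383 + 475 = -128908$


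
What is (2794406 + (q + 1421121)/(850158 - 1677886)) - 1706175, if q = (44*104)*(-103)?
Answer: 900758319375/827728 ≈ 1.0882e+6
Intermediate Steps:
q = -471328 (q = 4576*(-103) = -471328)
(2794406 + (q + 1421121)/(850158 - 1677886)) - 1706175 = (2794406 + (-471328 + 1421121)/(850158 - 1677886)) - 1706175 = (2794406 + 949793/(-827728)) - 1706175 = (2794406 + 949793*(-1/827728)) - 1706175 = (2794406 - 949793/827728) - 1706175 = 2313007139775/827728 - 1706175 = 900758319375/827728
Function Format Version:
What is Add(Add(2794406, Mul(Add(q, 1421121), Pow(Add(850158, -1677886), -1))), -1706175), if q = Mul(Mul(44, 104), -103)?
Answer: Rational(900758319375, 827728) ≈ 1.0882e+6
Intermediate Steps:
q = -471328 (q = Mul(4576, -103) = -471328)
Add(Add(2794406, Mul(Add(q, 1421121), Pow(Add(850158, -1677886), -1))), -1706175) = Add(Add(2794406, Mul(Add(-471328, 1421121), Pow(Add(850158, -1677886), -1))), -1706175) = Add(Add(2794406, Mul(949793, Pow(-827728, -1))), -1706175) = Add(Add(2794406, Mul(949793, Rational(-1, 827728))), -1706175) = Add(Add(2794406, Rational(-949793, 827728)), -1706175) = Add(Rational(2313007139775, 827728), -1706175) = Rational(900758319375, 827728)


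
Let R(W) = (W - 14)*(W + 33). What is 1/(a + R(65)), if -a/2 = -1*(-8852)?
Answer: -1/12706 ≈ -7.8703e-5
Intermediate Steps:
a = -17704 (a = -(-2)*(-8852) = -2*8852 = -17704)
R(W) = (-14 + W)*(33 + W)
1/(a + R(65)) = 1/(-17704 + (-462 + 65² + 19*65)) = 1/(-17704 + (-462 + 4225 + 1235)) = 1/(-17704 + 4998) = 1/(-12706) = -1/12706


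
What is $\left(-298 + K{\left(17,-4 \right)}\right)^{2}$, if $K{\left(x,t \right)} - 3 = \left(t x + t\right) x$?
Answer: $2307361$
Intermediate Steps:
$K{\left(x,t \right)} = 3 + x \left(t + t x\right)$ ($K{\left(x,t \right)} = 3 + \left(t x + t\right) x = 3 + \left(t + t x\right) x = 3 + x \left(t + t x\right)$)
$\left(-298 + K{\left(17,-4 \right)}\right)^{2} = \left(-298 - \left(65 + 1156\right)\right)^{2} = \left(-298 - 1221\right)^{2} = \left(-1519\right)^{2} = 2307361$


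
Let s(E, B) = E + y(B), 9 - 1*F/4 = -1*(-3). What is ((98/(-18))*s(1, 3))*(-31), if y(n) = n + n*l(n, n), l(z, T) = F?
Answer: 115444/9 ≈ 12827.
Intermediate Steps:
F = 24 (F = 36 - (-4)*(-3) = 36 - 4*3 = 36 - 12 = 24)
l(z, T) = 24
y(n) = 25*n (y(n) = n + n*24 = n + 24*n = 25*n)
s(E, B) = E + 25*B
((98/(-18))*s(1, 3))*(-31) = ((98/(-18))*(1 + 25*3))*(-31) = ((98*(-1/18))*(1 + 75))*(-31) = -49/9*76*(-31) = -3724/9*(-31) = 115444/9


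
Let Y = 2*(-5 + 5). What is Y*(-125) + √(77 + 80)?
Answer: √157 ≈ 12.530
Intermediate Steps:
Y = 0 (Y = 2*0 = 0)
Y*(-125) + √(77 + 80) = 0*(-125) + √(77 + 80) = 0 + √157 = √157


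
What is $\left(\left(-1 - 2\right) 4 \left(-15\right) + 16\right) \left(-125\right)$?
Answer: $-24500$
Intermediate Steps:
$\left(\left(-1 - 2\right) 4 \left(-15\right) + 16\right) \left(-125\right) = \left(\left(-3\right) 4 \left(-15\right) + 16\right) \left(-125\right) = \left(\left(-12\right) \left(-15\right) + 16\right) \left(-125\right) = \left(180 + 16\right) \left(-125\right) = 196 \left(-125\right) = -24500$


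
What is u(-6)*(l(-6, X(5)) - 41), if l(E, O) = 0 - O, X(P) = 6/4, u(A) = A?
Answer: 255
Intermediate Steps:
X(P) = 3/2 (X(P) = 6*(1/4) = 3/2)
l(E, O) = -O
u(-6)*(l(-6, X(5)) - 41) = -6*(-1*3/2 - 41) = -6*(-3/2 - 41) = -6*(-85/2) = 255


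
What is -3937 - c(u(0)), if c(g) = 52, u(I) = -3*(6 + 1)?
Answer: -3989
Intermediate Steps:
u(I) = -21 (u(I) = -3*7 = -21)
-3937 - c(u(0)) = -3937 - 1*52 = -3937 - 52 = -3989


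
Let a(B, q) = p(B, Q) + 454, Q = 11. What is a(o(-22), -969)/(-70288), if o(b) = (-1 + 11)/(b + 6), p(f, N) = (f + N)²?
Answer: -35945/4498432 ≈ -0.0079906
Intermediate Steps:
p(f, N) = (N + f)²
o(b) = 10/(6 + b)
a(B, q) = 454 + (11 + B)² (a(B, q) = (11 + B)² + 454 = 454 + (11 + B)²)
a(o(-22), -969)/(-70288) = (454 + (11 + 10/(6 - 22))²)/(-70288) = (454 + (11 + 10/(-16))²)*(-1/70288) = (454 + (11 + 10*(-1/16))²)*(-1/70288) = (454 + (11 - 5/8)²)*(-1/70288) = (454 + (83/8)²)*(-1/70288) = (454 + 6889/64)*(-1/70288) = (35945/64)*(-1/70288) = -35945/4498432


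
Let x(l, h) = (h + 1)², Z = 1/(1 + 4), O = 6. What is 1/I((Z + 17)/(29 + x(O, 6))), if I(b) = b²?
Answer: 38025/1849 ≈ 20.565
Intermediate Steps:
Z = ⅕ (Z = 1/5 = ⅕ ≈ 0.20000)
x(l, h) = (1 + h)²
1/I((Z + 17)/(29 + x(O, 6))) = 1/(((⅕ + 17)/(29 + (1 + 6)²))²) = 1/((86/(5*(29 + 7²)))²) = 1/((86/(5*(29 + 49)))²) = 1/(((86/5)/78)²) = 1/(((86/5)*(1/78))²) = 1/((43/195)²) = 1/(1849/38025) = 38025/1849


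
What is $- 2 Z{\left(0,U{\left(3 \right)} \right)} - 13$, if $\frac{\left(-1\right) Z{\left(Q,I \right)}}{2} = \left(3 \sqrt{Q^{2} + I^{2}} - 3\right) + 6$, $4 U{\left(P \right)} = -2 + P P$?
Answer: $20$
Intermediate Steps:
$U{\left(P \right)} = - \frac{1}{2} + \frac{P^{2}}{4}$ ($U{\left(P \right)} = \frac{-2 + P P}{4} = \frac{-2 + P^{2}}{4} = - \frac{1}{2} + \frac{P^{2}}{4}$)
$Z{\left(Q,I \right)} = -6 - 6 \sqrt{I^{2} + Q^{2}}$ ($Z{\left(Q,I \right)} = - 2 \left(\left(3 \sqrt{Q^{2} + I^{2}} - 3\right) + 6\right) = - 2 \left(\left(3 \sqrt{I^{2} + Q^{2}} - 3\right) + 6\right) = - 2 \left(\left(-3 + 3 \sqrt{I^{2} + Q^{2}}\right) + 6\right) = - 2 \left(3 + 3 \sqrt{I^{2} + Q^{2}}\right) = -6 - 6 \sqrt{I^{2} + Q^{2}}$)
$- 2 Z{\left(0,U{\left(3 \right)} \right)} - 13 = - 2 \left(-6 - 6 \sqrt{\left(- \frac{1}{2} + \frac{3^{2}}{4}\right)^{2} + 0^{2}}\right) - 13 = - 2 \left(-6 - 6 \sqrt{\left(- \frac{1}{2} + \frac{1}{4} \cdot 9\right)^{2} + 0}\right) - 13 = - 2 \left(-6 - 6 \sqrt{\left(- \frac{1}{2} + \frac{9}{4}\right)^{2} + 0}\right) - 13 = - 2 \left(-6 - 6 \sqrt{\left(\frac{7}{4}\right)^{2} + 0}\right) - 13 = - 2 \left(-6 - 6 \sqrt{\frac{49}{16} + 0}\right) - 13 = - 2 \left(-6 - 6 \sqrt{\frac{49}{16}}\right) - 13 = - 2 \left(-6 - \frac{21}{2}\right) - 13 = \left(-2\right) \left(- \frac{33}{2}\right) - 13 = 33 - 13 = 20$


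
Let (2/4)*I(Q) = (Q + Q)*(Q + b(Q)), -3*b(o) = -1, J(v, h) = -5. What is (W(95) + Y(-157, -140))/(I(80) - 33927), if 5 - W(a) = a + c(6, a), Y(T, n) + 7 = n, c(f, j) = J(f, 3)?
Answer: 696/24661 ≈ 0.028223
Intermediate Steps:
c(f, j) = -5
b(o) = ⅓ (b(o) = -⅓*(-1) = ⅓)
Y(T, n) = -7 + n
W(a) = 10 - a (W(a) = 5 - (a - 5) = 5 - (-5 + a) = 5 + (5 - a) = 10 - a)
I(Q) = 4*Q*(⅓ + Q) (I(Q) = 2*((Q + Q)*(Q + ⅓)) = 2*((2*Q)*(⅓ + Q)) = 2*(2*Q*(⅓ + Q)) = 4*Q*(⅓ + Q))
(W(95) + Y(-157, -140))/(I(80) - 33927) = ((10 - 1*95) + (-7 - 140))/((4/3)*80*(1 + 3*80) - 33927) = ((10 - 95) - 147)/((4/3)*80*(1 + 240) - 33927) = (-85 - 147)/((4/3)*80*241 - 33927) = -232/(77120/3 - 33927) = -232/(-24661/3) = -232*(-3/24661) = 696/24661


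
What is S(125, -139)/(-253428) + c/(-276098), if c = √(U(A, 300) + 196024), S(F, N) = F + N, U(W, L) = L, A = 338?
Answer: 1/18102 - √49081/138049 ≈ -0.0015496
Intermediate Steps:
c = 2*√49081 (c = √(300 + 196024) = √196324 = 2*√49081 ≈ 443.08)
S(125, -139)/(-253428) + c/(-276098) = (125 - 139)/(-253428) + (2*√49081)/(-276098) = -14*(-1/253428) + (2*√49081)*(-1/276098) = 1/18102 - √49081/138049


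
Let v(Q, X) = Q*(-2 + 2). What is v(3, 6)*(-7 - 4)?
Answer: 0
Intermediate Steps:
v(Q, X) = 0 (v(Q, X) = Q*0 = 0)
v(3, 6)*(-7 - 4) = 0*(-7 - 4) = 0*(-11) = 0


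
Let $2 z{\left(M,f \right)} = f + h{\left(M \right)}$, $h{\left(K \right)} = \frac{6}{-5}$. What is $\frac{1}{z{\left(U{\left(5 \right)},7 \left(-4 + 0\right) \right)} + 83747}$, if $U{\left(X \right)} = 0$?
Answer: $\frac{5}{418662} \approx 1.1943 \cdot 10^{-5}$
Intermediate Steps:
$h{\left(K \right)} = - \frac{6}{5}$ ($h{\left(K \right)} = 6 \left(- \frac{1}{5}\right) = - \frac{6}{5}$)
$z{\left(M,f \right)} = - \frac{3}{5} + \frac{f}{2}$ ($z{\left(M,f \right)} = \frac{f - \frac{6}{5}}{2} = \frac{- \frac{6}{5} + f}{2} = - \frac{3}{5} + \frac{f}{2}$)
$\frac{1}{z{\left(U{\left(5 \right)},7 \left(-4 + 0\right) \right)} + 83747} = \frac{1}{\left(- \frac{3}{5} + \frac{7 \left(-4 + 0\right)}{2}\right) + 83747} = \frac{1}{\left(- \frac{3}{5} + \frac{7 \left(-4\right)}{2}\right) + 83747} = \frac{1}{\left(- \frac{3}{5} + \frac{1}{2} \left(-28\right)\right) + 83747} = \frac{1}{\left(- \frac{3}{5} - 14\right) + 83747} = \frac{1}{- \frac{73}{5} + 83747} = \frac{1}{\frac{418662}{5}} = \frac{5}{418662}$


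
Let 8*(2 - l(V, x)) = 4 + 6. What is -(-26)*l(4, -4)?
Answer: 39/2 ≈ 19.500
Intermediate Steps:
l(V, x) = ¾ (l(V, x) = 2 - (4 + 6)/8 = 2 - ⅛*10 = 2 - 5/4 = ¾)
-(-26)*l(4, -4) = -(-26)*3/4 = -1*(-39/2) = 39/2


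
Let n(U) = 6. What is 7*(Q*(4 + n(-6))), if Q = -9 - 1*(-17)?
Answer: 560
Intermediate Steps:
Q = 8 (Q = -9 + 17 = 8)
7*(Q*(4 + n(-6))) = 7*(8*(4 + 6)) = 7*(8*10) = 7*80 = 560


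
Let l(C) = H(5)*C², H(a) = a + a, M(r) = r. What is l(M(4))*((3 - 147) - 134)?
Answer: -44480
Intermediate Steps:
H(a) = 2*a
l(C) = 10*C² (l(C) = (2*5)*C² = 10*C²)
l(M(4))*((3 - 147) - 134) = (10*4²)*((3 - 147) - 134) = (10*16)*(-144 - 134) = 160*(-278) = -44480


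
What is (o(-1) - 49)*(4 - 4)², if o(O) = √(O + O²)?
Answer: 0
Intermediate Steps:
(o(-1) - 49)*(4 - 4)² = (√(-(1 - 1)) - 49)*(4 - 4)² = (√(-1*0) - 49)*0² = (√0 - 49)*0 = (0 - 49)*0 = -49*0 = 0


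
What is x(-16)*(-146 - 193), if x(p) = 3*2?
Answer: -2034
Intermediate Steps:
x(p) = 6
x(-16)*(-146 - 193) = 6*(-146 - 193) = 6*(-339) = -2034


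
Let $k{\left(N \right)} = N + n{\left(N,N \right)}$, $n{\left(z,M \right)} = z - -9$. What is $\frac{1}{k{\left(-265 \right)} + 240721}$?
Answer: $\frac{1}{240200} \approx 4.1632 \cdot 10^{-6}$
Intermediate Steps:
$n{\left(z,M \right)} = 9 + z$ ($n{\left(z,M \right)} = z + 9 = 9 + z$)
$k{\left(N \right)} = 9 + 2 N$ ($k{\left(N \right)} = N + \left(9 + N\right) = 9 + 2 N$)
$\frac{1}{k{\left(-265 \right)} + 240721} = \frac{1}{\left(9 + 2 \left(-265\right)\right) + 240721} = \frac{1}{\left(9 - 530\right) + 240721} = \frac{1}{-521 + 240721} = \frac{1}{240200}$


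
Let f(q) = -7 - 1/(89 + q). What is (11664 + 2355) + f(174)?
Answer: 3685155/263 ≈ 14012.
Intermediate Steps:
(11664 + 2355) + f(174) = (11664 + 2355) + (-624 - 7*174)/(89 + 174) = 14019 + (-624 - 1218)/263 = 14019 + (1/263)*(-1842) = 14019 - 1842/263 = 3685155/263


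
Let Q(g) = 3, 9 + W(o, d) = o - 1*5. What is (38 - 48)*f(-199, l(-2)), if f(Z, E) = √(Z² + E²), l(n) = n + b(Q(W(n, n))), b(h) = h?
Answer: -10*√39602 ≈ -1990.0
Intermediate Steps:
W(o, d) = -14 + o (W(o, d) = -9 + (o - 1*5) = -9 + (o - 5) = -9 + (-5 + o) = -14 + o)
l(n) = 3 + n (l(n) = n + 3 = 3 + n)
f(Z, E) = √(E² + Z²)
(38 - 48)*f(-199, l(-2)) = (38 - 48)*√((3 - 2)² + (-199)²) = -10*√(1² + 39601) = -10*√(1 + 39601) = -10*√39602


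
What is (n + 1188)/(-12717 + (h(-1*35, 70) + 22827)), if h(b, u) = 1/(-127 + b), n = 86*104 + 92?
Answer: 1656288/1637819 ≈ 1.0113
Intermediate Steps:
n = 9036 (n = 8944 + 92 = 9036)
(n + 1188)/(-12717 + (h(-1*35, 70) + 22827)) = (9036 + 1188)/(-12717 + (1/(-127 - 1*35) + 22827)) = 10224/(-12717 + (1/(-127 - 35) + 22827)) = 10224/(-12717 + (1/(-162) + 22827)) = 10224/(-12717 + (-1/162 + 22827)) = 10224/(-12717 + 3697973/162) = 10224/(1637819/162) = 10224*(162/1637819) = 1656288/1637819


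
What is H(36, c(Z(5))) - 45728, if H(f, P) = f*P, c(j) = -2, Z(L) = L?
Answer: -45800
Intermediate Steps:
H(f, P) = P*f
H(36, c(Z(5))) - 45728 = -2*36 - 45728 = -72 - 45728 = -45800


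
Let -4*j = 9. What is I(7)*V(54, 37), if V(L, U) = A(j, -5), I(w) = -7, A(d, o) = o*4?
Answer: 140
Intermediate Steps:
j = -9/4 (j = -1/4*9 = -9/4 ≈ -2.2500)
A(d, o) = 4*o
V(L, U) = -20 (V(L, U) = 4*(-5) = -20)
I(7)*V(54, 37) = -7*(-20) = 140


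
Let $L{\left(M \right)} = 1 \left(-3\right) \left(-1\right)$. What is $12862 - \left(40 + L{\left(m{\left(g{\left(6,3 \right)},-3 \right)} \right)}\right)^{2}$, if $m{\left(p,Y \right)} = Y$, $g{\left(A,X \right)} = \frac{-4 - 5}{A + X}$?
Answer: $11013$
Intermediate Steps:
$g{\left(A,X \right)} = - \frac{9}{A + X}$
$L{\left(M \right)} = 3$ ($L{\left(M \right)} = \left(-3\right) \left(-1\right) = 3$)
$12862 - \left(40 + L{\left(m{\left(g{\left(6,3 \right)},-3 \right)} \right)}\right)^{2} = 12862 - \left(40 + 3\right)^{2} = 12862 - 43^{2} = 12862 - 1849 = 11013$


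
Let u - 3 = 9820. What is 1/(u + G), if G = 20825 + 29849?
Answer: 1/60497 ≈ 1.6530e-5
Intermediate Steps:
u = 9823 (u = 3 + 9820 = 9823)
G = 50674
1/(u + G) = 1/(9823 + 50674) = 1/60497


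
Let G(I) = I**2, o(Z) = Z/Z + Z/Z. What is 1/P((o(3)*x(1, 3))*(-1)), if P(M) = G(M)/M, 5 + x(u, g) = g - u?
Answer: 1/6 ≈ 0.16667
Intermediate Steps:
x(u, g) = -5 + g - u (x(u, g) = -5 + (g - u) = -5 + g - u)
o(Z) = 2 (o(Z) = 1 + 1 = 2)
P(M) = M (P(M) = M**2/M = M)
1/P((o(3)*x(1, 3))*(-1)) = 1/((2*(-5 + 3 - 1*1))*(-1)) = 1/((2*(-5 + 3 - 1))*(-1)) = 1/((2*(-3))*(-1)) = 1/(-6*(-1)) = 1/6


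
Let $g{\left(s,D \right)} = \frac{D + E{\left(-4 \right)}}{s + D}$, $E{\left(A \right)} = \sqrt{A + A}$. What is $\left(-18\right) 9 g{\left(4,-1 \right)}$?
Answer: $54 - 108 i \sqrt{2} \approx 54.0 - 152.74 i$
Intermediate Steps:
$E{\left(A \right)} = \sqrt{2} \sqrt{A}$ ($E{\left(A \right)} = \sqrt{2 A} = \sqrt{2} \sqrt{A}$)
$g{\left(s,D \right)} = \frac{D + 2 i \sqrt{2}}{D + s}$ ($g{\left(s,D \right)} = \frac{D + \sqrt{2} \sqrt{-4}}{s + D} = \frac{D + \sqrt{2} \cdot 2 i}{D + s} = \frac{D + 2 i \sqrt{2}}{D + s}$)
$\left(-18\right) 9 g{\left(4,-1 \right)} = \left(-18\right) 9 \frac{-1 + 2 i \sqrt{2}}{-1 + 4} = - 162 \frac{-1 + 2 i \sqrt{2}}{3} = - 162 \left(- \frac{1}{3} + \frac{2 i \sqrt{2}}{3}\right) = 54 - 108 i \sqrt{2}$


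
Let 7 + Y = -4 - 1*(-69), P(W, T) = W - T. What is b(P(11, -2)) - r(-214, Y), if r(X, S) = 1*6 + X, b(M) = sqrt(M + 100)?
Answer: 208 + sqrt(113) ≈ 218.63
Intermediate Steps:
Y = 58 (Y = -7 + (-4 - 1*(-69)) = -7 + (-4 + 69) = -7 + 65 = 58)
b(M) = sqrt(100 + M)
r(X, S) = 6 + X
b(P(11, -2)) - r(-214, Y) = sqrt(100 + (11 - 1*(-2))) - (6 - 214) = sqrt(100 + (11 + 2)) - 1*(-208) = sqrt(100 + 13) + 208 = sqrt(113) + 208 = 208 + sqrt(113)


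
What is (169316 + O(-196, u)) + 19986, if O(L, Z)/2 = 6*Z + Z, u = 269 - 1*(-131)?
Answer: 194902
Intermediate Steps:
u = 400 (u = 269 + 131 = 400)
O(L, Z) = 14*Z (O(L, Z) = 2*(6*Z + Z) = 2*(7*Z) = 14*Z)
(169316 + O(-196, u)) + 19986 = (169316 + 14*400) + 19986 = (169316 + 5600) + 19986 = 174916 + 19986 = 194902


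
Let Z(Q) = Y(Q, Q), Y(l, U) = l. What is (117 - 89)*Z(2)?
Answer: 56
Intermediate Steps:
Z(Q) = Q
(117 - 89)*Z(2) = (117 - 89)*2 = 28*2 = 56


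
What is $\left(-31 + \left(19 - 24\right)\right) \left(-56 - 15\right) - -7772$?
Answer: $10328$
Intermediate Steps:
$\left(-31 + \left(19 - 24\right)\right) \left(-56 - 15\right) - -7772 = \left(-31 - 5\right) \left(-71\right) + 7772 = \left(-36\right) \left(-71\right) + 7772 = 2556 + 7772 = 10328$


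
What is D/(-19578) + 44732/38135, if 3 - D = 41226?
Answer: 62764159/19143770 ≈ 3.2786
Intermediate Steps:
D = -41223 (D = 3 - 1*41226 = 3 - 41226 = -41223)
D/(-19578) + 44732/38135 = -41223/(-19578) + 44732/38135 = -41223*(-1/19578) + 44732*(1/38135) = 1057/502 + 44732/38135 = 62764159/19143770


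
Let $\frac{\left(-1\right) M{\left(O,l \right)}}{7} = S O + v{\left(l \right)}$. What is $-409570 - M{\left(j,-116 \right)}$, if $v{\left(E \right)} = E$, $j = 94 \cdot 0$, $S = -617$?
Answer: $-410382$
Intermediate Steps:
$j = 0$
$M{\left(O,l \right)} = - 7 l + 4319 O$ ($M{\left(O,l \right)} = - 7 \left(- 617 O + l\right) = - 7 \left(l - 617 O\right) = - 7 l + 4319 O$)
$-409570 - M{\left(j,-116 \right)} = -409570 - \left(\left(-7\right) \left(-116\right) + 4319 \cdot 0\right) = -409570 - \left(812 + 0\right) = -409570 - 812 = -410382$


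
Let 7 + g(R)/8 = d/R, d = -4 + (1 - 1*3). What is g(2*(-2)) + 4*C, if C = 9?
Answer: -8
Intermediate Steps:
d = -6 (d = -4 + (1 - 3) = -4 - 2 = -6)
g(R) = -56 - 48/R (g(R) = -56 + 8*(-6/R) = -56 - 48/R)
g(2*(-2)) + 4*C = (-56 - 48/(2*(-2))) + 4*9 = (-56 - 48/(-4)) + 36 = (-56 - 48*(-1/4)) + 36 = (-56 + 12) + 36 = -44 + 36 = -8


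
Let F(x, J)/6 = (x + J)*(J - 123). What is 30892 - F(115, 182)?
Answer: -74246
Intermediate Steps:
F(x, J) = 6*(-123 + J)*(J + x) (F(x, J) = 6*((x + J)*(J - 123)) = 6*((J + x)*(-123 + J)) = 6*((-123 + J)*(J + x)) = 6*(-123 + J)*(J + x))
30892 - F(115, 182) = 30892 - (-738*182 - 738*115 + 6*182² + 6*182*115) = 30892 - (-134316 - 84870 + 6*33124 + 125580) = 30892 - (-134316 - 84870 + 198744 + 125580) = 30892 - 1*105138 = 30892 - 105138 = -74246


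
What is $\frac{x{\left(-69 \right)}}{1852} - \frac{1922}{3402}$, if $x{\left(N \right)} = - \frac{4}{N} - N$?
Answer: $- \frac{38233001}{72455796} \approx -0.52767$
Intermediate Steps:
$x{\left(N \right)} = - N - \frac{4}{N}$
$\frac{x{\left(-69 \right)}}{1852} - \frac{1922}{3402} = \frac{\left(-1\right) \left(-69\right) - \frac{4}{-69}}{1852} - \frac{1922}{3402} = \left(69 - - \frac{4}{69}\right) \frac{1}{1852} - \frac{961}{1701} = \left(69 + \frac{4}{69}\right) \frac{1}{1852} - \frac{961}{1701} = \frac{4765}{69} \cdot \frac{1}{1852} - \frac{961}{1701} = \frac{4765}{127788} - \frac{961}{1701} = - \frac{38233001}{72455796}$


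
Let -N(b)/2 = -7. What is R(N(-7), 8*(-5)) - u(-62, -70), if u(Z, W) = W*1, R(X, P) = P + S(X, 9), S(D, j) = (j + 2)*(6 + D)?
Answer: 250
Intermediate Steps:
S(D, j) = (2 + j)*(6 + D)
N(b) = 14 (N(b) = -2*(-7) = 14)
R(X, P) = 66 + P + 11*X (R(X, P) = P + (12 + 2*X + 6*9 + X*9) = P + (12 + 2*X + 54 + 9*X) = P + (66 + 11*X) = 66 + P + 11*X)
u(Z, W) = W
R(N(-7), 8*(-5)) - u(-62, -70) = (66 + 8*(-5) + 11*14) - 1*(-70) = (66 - 40 + 154) + 70 = 180 + 70 = 250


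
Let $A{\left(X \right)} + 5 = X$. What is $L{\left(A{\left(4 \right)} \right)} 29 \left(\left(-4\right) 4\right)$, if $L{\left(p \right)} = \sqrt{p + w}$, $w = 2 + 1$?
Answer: $- 464 \sqrt{2} \approx -656.2$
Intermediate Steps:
$w = 3$
$A{\left(X \right)} = -5 + X$
$L{\left(p \right)} = \sqrt{3 + p}$ ($L{\left(p \right)} = \sqrt{p + 3} = \sqrt{3 + p}$)
$L{\left(A{\left(4 \right)} \right)} 29 \left(\left(-4\right) 4\right) = \sqrt{3 + \left(-5 + 4\right)} 29 \left(\left(-4\right) 4\right) = \sqrt{3 - 1} \cdot 29 \left(-16\right) = \sqrt{2} \cdot 29 \left(-16\right) = 29 \sqrt{2} \left(-16\right) = - 464 \sqrt{2}$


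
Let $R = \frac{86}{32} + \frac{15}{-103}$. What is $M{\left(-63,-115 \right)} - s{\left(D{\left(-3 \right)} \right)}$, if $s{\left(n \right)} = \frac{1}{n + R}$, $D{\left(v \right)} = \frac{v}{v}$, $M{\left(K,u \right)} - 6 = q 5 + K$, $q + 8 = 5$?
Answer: $- \frac{421912}{5837} \approx -72.282$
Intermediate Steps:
$q = -3$ ($q = -8 + 5 = -3$)
$R = \frac{4189}{1648}$ ($R = 86 \cdot \frac{1}{32} + 15 \left(- \frac{1}{103}\right) = \frac{43}{16} - \frac{15}{103} = \frac{4189}{1648} \approx 2.5419$)
$M{\left(K,u \right)} = -9 + K$ ($M{\left(K,u \right)} = 6 + \left(\left(-3\right) 5 + K\right) = 6 + \left(-15 + K\right) = -9 + K$)
$D{\left(v \right)} = 1$
$s{\left(n \right)} = \frac{1}{\frac{4189}{1648} + n}$ ($s{\left(n \right)} = \frac{1}{n + \frac{4189}{1648}} = \frac{1}{\frac{4189}{1648} + n}$)
$M{\left(-63,-115 \right)} - s{\left(D{\left(-3 \right)} \right)} = \left(-9 - 63\right) - \frac{1648}{4189 + 1648 \cdot 1} = -72 - \frac{1648}{4189 + 1648} = -72 - \frac{1648}{5837} = - \frac{421912}{5837}$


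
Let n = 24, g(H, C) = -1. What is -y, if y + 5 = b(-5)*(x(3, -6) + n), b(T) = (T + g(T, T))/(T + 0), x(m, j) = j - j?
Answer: -119/5 ≈ -23.800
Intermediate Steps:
x(m, j) = 0
b(T) = (-1 + T)/T (b(T) = (T - 1)/(T + 0) = (-1 + T)/T)
y = 119/5 (y = -5 + ((-1 - 5)/(-5))*(0 + 24) = -5 - ⅕*(-6)*24 = -5 + (6/5)*24 = -5 + 144/5 = 119/5 ≈ 23.800)
-y = -1*119/5 = -119/5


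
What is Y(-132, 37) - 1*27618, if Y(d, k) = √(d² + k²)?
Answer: -27618 + √18793 ≈ -27481.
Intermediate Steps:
Y(-132, 37) - 1*27618 = √((-132)² + 37²) - 1*27618 = √(17424 + 1369) - 27618 = √18793 - 27618 = -27618 + √18793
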